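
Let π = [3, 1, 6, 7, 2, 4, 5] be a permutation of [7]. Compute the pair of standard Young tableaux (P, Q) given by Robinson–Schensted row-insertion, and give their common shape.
P = [1, 2, 4, 5] / [3, 6, 7];  Q = [1, 3, 4, 7] / [2, 5, 6];  common shape = (4, 3)

Row-insert the values π_1, π_2, … into P one at a time, bumping the leftmost entry strictly greater than the inserted value down to the next row. The recording tableau Q records, in position (i, j), the step at which that cell was added to P.
  Insert 3 (step 1): P = [3];  Q = [1]
  Insert 1 (step 2): P = [1] / [3];  Q = [1] / [2]
  Insert 6 (step 3): P = [1, 6] / [3];  Q = [1, 3] / [2]
  Insert 7 (step 4): P = [1, 6, 7] / [3];  Q = [1, 3, 4] / [2]
  Insert 2 (step 5): P = [1, 2, 7] / [3, 6];  Q = [1, 3, 4] / [2, 5]
  Insert 4 (step 6): P = [1, 2, 4] / [3, 6, 7];  Q = [1, 3, 4] / [2, 5, 6]
  Insert 5 (step 7): P = [1, 2, 4, 5] / [3, 6, 7];  Q = [1, 3, 4, 7] / [2, 5, 6]
Final shape: (4, 3).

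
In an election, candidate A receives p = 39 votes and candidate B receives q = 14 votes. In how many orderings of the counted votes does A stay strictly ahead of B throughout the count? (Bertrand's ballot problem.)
Strict-lead orderings = 1133952785000

Total orderings of the 53 votes with 39 for A: C(53, 39) = 2403979904200. By the Bertrand ballot formula (Cycle Lemma / reflection principle), the number of orderings in which A is strictly ahead of B throughout is (p − q)/(p + q) · C(p + q, p) = (39 − 14)/(39 + 14) · 2403979904200 = 1133952785000.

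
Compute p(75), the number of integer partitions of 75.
p(75) = 8118264

Compute p(n) via the recurrence p(n, m) = p(n, m−1) + p(n−m, m), where p(n, m) counts partitions of n with all parts ≤ m and p(n) = p(n, n). The base cases are p(0, m) = 1 and p(n, 0) = 0 for n > 0. Filling the table yields p(75) = 8118264. (Euler's pentagonal recurrence is an alternative.)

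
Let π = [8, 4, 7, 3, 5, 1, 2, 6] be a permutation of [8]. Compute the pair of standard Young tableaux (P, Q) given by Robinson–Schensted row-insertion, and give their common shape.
P = [1, 2, 6] / [3, 5] / [4, 7] / [8];  Q = [1, 3, 8] / [2, 5] / [4, 7] / [6];  common shape = (3, 2, 2, 1)

Row-insert the values π_1, π_2, … into P one at a time, bumping the leftmost entry strictly greater than the inserted value down to the next row. The recording tableau Q records, in position (i, j), the step at which that cell was added to P.
  Insert 8 (step 1): P = [8];  Q = [1]
  Insert 4 (step 2): P = [4] / [8];  Q = [1] / [2]
  Insert 7 (step 3): P = [4, 7] / [8];  Q = [1, 3] / [2]
  Insert 3 (step 4): P = [3, 7] / [4] / [8];  Q = [1, 3] / [2] / [4]
  Insert 5 (step 5): P = [3, 5] / [4, 7] / [8];  Q = [1, 3] / [2, 5] / [4]
  Insert 1 (step 6): P = [1, 5] / [3, 7] / [4] / [8];  Q = [1, 3] / [2, 5] / [4] / [6]
  Insert 2 (step 7): P = [1, 2] / [3, 5] / [4, 7] / [8];  Q = [1, 3] / [2, 5] / [4, 7] / [6]
  Insert 6 (step 8): P = [1, 2, 6] / [3, 5] / [4, 7] / [8];  Q = [1, 3, 8] / [2, 5] / [4, 7] / [6]
Final shape: (3, 2, 2, 1).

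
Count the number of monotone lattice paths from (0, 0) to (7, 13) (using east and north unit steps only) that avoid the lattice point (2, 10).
Number of paths = 73824

Total paths from (0, 0) to (7, 13): C(20, 7) = 77520. Paths through (2, 10): (paths (0, 0) → (2, 10)) × (paths (2, 10) → (7, 13)) = C(12, 2) · C(8, 5) = 66 · 56 = 3696. Avoidance count = 77520 − 3696 = 73824.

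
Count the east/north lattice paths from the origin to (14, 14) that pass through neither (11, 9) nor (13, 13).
Number of paths = 14948440

Inclusion–exclusion. Total paths: C(28, 14) = 40116600. Through P₁: C(20, 11)·C(8, 3) = 9405760. Through P₂: C(26, 13)·C(2, 1) = 20801200. Since P₁ is strictly southwest of P₂, a monotone path through both must visit P₁ then P₂; paths through both = C(20, 11)·C(6, 2)·C(2, 1) = 5038800. Avoid both = 40116600 − 9405760 − 20801200 + 5038800 = 14948440.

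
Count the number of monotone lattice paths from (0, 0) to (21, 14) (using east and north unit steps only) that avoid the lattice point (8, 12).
Number of paths = 2306732550

Total paths from (0, 0) to (21, 14): C(35, 21) = 2319959400. Paths through (8, 12): (paths (0, 0) → (8, 12)) × (paths (8, 12) → (21, 14)) = C(20, 8) · C(15, 13) = 125970 · 105 = 13226850. Avoidance count = 2319959400 − 13226850 = 2306732550.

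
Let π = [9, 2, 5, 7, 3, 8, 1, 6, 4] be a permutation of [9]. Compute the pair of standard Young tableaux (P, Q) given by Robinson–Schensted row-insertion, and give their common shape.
P = [1, 3, 4, 8] / [2, 6] / [5, 7] / [9];  Q = [1, 3, 4, 6] / [2, 8] / [5, 9] / [7];  common shape = (4, 2, 2, 1)

Row-insert the values π_1, π_2, … into P one at a time, bumping the leftmost entry strictly greater than the inserted value down to the next row. The recording tableau Q records, in position (i, j), the step at which that cell was added to P.
  Insert 9 (step 1): P = [9];  Q = [1]
  Insert 2 (step 2): P = [2] / [9];  Q = [1] / [2]
  Insert 5 (step 3): P = [2, 5] / [9];  Q = [1, 3] / [2]
  Insert 7 (step 4): P = [2, 5, 7] / [9];  Q = [1, 3, 4] / [2]
  Insert 3 (step 5): P = [2, 3, 7] / [5] / [9];  Q = [1, 3, 4] / [2] / [5]
  Insert 8 (step 6): P = [2, 3, 7, 8] / [5] / [9];  Q = [1, 3, 4, 6] / [2] / [5]
  Insert 1 (step 7): P = [1, 3, 7, 8] / [2] / [5] / [9];  Q = [1, 3, 4, 6] / [2] / [5] / [7]
  Insert 6 (step 8): P = [1, 3, 6, 8] / [2, 7] / [5] / [9];  Q = [1, 3, 4, 6] / [2, 8] / [5] / [7]
  Insert 4 (step 9): P = [1, 3, 4, 8] / [2, 6] / [5, 7] / [9];  Q = [1, 3, 4, 6] / [2, 8] / [5, 9] / [7]
Final shape: (4, 2, 2, 1).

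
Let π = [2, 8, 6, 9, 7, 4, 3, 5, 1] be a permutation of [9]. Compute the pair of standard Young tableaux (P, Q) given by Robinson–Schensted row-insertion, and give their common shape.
P = [1, 3, 5] / [2, 7] / [4, 9] / [6] / [8];  Q = [1, 2, 4] / [3, 5] / [6, 8] / [7] / [9];  common shape = (3, 2, 2, 1, 1)

Row-insert the values π_1, π_2, … into P one at a time, bumping the leftmost entry strictly greater than the inserted value down to the next row. The recording tableau Q records, in position (i, j), the step at which that cell was added to P.
  Insert 2 (step 1): P = [2];  Q = [1]
  Insert 8 (step 2): P = [2, 8];  Q = [1, 2]
  Insert 6 (step 3): P = [2, 6] / [8];  Q = [1, 2] / [3]
  Insert 9 (step 4): P = [2, 6, 9] / [8];  Q = [1, 2, 4] / [3]
  Insert 7 (step 5): P = [2, 6, 7] / [8, 9];  Q = [1, 2, 4] / [3, 5]
  Insert 4 (step 6): P = [2, 4, 7] / [6, 9] / [8];  Q = [1, 2, 4] / [3, 5] / [6]
  Insert 3 (step 7): P = [2, 3, 7] / [4, 9] / [6] / [8];  Q = [1, 2, 4] / [3, 5] / [6] / [7]
  Insert 5 (step 8): P = [2, 3, 5] / [4, 7] / [6, 9] / [8];  Q = [1, 2, 4] / [3, 5] / [6, 8] / [7]
  Insert 1 (step 9): P = [1, 3, 5] / [2, 7] / [4, 9] / [6] / [8];  Q = [1, 2, 4] / [3, 5] / [6, 8] / [7] / [9]
Final shape: (3, 2, 2, 1, 1).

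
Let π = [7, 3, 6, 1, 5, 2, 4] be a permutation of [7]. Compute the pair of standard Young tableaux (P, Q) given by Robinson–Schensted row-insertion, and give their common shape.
P = [1, 2, 4] / [3, 5] / [6] / [7];  Q = [1, 3, 7] / [2, 5] / [4] / [6];  common shape = (3, 2, 1, 1)

Row-insert the values π_1, π_2, … into P one at a time, bumping the leftmost entry strictly greater than the inserted value down to the next row. The recording tableau Q records, in position (i, j), the step at which that cell was added to P.
  Insert 7 (step 1): P = [7];  Q = [1]
  Insert 3 (step 2): P = [3] / [7];  Q = [1] / [2]
  Insert 6 (step 3): P = [3, 6] / [7];  Q = [1, 3] / [2]
  Insert 1 (step 4): P = [1, 6] / [3] / [7];  Q = [1, 3] / [2] / [4]
  Insert 5 (step 5): P = [1, 5] / [3, 6] / [7];  Q = [1, 3] / [2, 5] / [4]
  Insert 2 (step 6): P = [1, 2] / [3, 5] / [6] / [7];  Q = [1, 3] / [2, 5] / [4] / [6]
  Insert 4 (step 7): P = [1, 2, 4] / [3, 5] / [6] / [7];  Q = [1, 3, 7] / [2, 5] / [4] / [6]
Final shape: (3, 2, 1, 1).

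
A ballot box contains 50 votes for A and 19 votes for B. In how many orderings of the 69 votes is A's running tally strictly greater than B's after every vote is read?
Strict-lead orderings = 20780218275537864

Total orderings of the 69 votes with 50 for A: C(69, 50) = 46252743903616536. By the Bertrand ballot formula (Cycle Lemma / reflection principle), the number of orderings in which A is strictly ahead of B throughout is (p − q)/(p + q) · C(p + q, p) = (50 − 19)/(50 + 19) · 46252743903616536 = 20780218275537864.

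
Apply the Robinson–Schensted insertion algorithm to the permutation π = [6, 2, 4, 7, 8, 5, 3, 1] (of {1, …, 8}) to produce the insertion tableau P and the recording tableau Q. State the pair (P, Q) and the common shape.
P = [1, 3, 5, 8] / [2, 7] / [4] / [6];  Q = [1, 3, 4, 5] / [2, 6] / [7] / [8];  common shape = (4, 2, 1, 1)

Row-insert the values π_1, π_2, … into P one at a time, bumping the leftmost entry strictly greater than the inserted value down to the next row. The recording tableau Q records, in position (i, j), the step at which that cell was added to P.
  Insert 6 (step 1): P = [6];  Q = [1]
  Insert 2 (step 2): P = [2] / [6];  Q = [1] / [2]
  Insert 4 (step 3): P = [2, 4] / [6];  Q = [1, 3] / [2]
  Insert 7 (step 4): P = [2, 4, 7] / [6];  Q = [1, 3, 4] / [2]
  Insert 8 (step 5): P = [2, 4, 7, 8] / [6];  Q = [1, 3, 4, 5] / [2]
  Insert 5 (step 6): P = [2, 4, 5, 8] / [6, 7];  Q = [1, 3, 4, 5] / [2, 6]
  Insert 3 (step 7): P = [2, 3, 5, 8] / [4, 7] / [6];  Q = [1, 3, 4, 5] / [2, 6] / [7]
  Insert 1 (step 8): P = [1, 3, 5, 8] / [2, 7] / [4] / [6];  Q = [1, 3, 4, 5] / [2, 6] / [7] / [8]
Final shape: (4, 2, 1, 1).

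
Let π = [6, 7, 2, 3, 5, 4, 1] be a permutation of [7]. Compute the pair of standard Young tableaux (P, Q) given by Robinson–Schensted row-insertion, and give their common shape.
P = [1, 3, 4] / [2, 7] / [5] / [6];  Q = [1, 2, 5] / [3, 4] / [6] / [7];  common shape = (3, 2, 1, 1)

Row-insert the values π_1, π_2, … into P one at a time, bumping the leftmost entry strictly greater than the inserted value down to the next row. The recording tableau Q records, in position (i, j), the step at which that cell was added to P.
  Insert 6 (step 1): P = [6];  Q = [1]
  Insert 7 (step 2): P = [6, 7];  Q = [1, 2]
  Insert 2 (step 3): P = [2, 7] / [6];  Q = [1, 2] / [3]
  Insert 3 (step 4): P = [2, 3] / [6, 7];  Q = [1, 2] / [3, 4]
  Insert 5 (step 5): P = [2, 3, 5] / [6, 7];  Q = [1, 2, 5] / [3, 4]
  Insert 4 (step 6): P = [2, 3, 4] / [5, 7] / [6];  Q = [1, 2, 5] / [3, 4] / [6]
  Insert 1 (step 7): P = [1, 3, 4] / [2, 7] / [5] / [6];  Q = [1, 2, 5] / [3, 4] / [6] / [7]
Final shape: (3, 2, 1, 1).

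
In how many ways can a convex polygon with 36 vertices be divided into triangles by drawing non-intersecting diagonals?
C_34 = 812944042149730764

These polygon triangulations are counted by the Catalan number C_n = (1/(n + 1)) · C(2n, n). For n = 34: C_34 = (1/35) · C(68, 34) = 28453041475240576740/35 = 812944042149730764.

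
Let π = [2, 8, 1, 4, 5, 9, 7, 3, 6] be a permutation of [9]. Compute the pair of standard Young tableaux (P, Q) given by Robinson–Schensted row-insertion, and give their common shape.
P = [1, 3, 5, 6] / [2, 4, 7] / [8, 9];  Q = [1, 2, 5, 6] / [3, 4, 7] / [8, 9];  common shape = (4, 3, 2)

Row-insert the values π_1, π_2, … into P one at a time, bumping the leftmost entry strictly greater than the inserted value down to the next row. The recording tableau Q records, in position (i, j), the step at which that cell was added to P.
  Insert 2 (step 1): P = [2];  Q = [1]
  Insert 8 (step 2): P = [2, 8];  Q = [1, 2]
  Insert 1 (step 3): P = [1, 8] / [2];  Q = [1, 2] / [3]
  Insert 4 (step 4): P = [1, 4] / [2, 8];  Q = [1, 2] / [3, 4]
  Insert 5 (step 5): P = [1, 4, 5] / [2, 8];  Q = [1, 2, 5] / [3, 4]
  Insert 9 (step 6): P = [1, 4, 5, 9] / [2, 8];  Q = [1, 2, 5, 6] / [3, 4]
  Insert 7 (step 7): P = [1, 4, 5, 7] / [2, 8, 9];  Q = [1, 2, 5, 6] / [3, 4, 7]
  Insert 3 (step 8): P = [1, 3, 5, 7] / [2, 4, 9] / [8];  Q = [1, 2, 5, 6] / [3, 4, 7] / [8]
  Insert 6 (step 9): P = [1, 3, 5, 6] / [2, 4, 7] / [8, 9];  Q = [1, 2, 5, 6] / [3, 4, 7] / [8, 9]
Final shape: (4, 3, 2).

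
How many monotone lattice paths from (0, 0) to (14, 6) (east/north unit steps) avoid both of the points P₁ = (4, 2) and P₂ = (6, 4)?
Number of paths = 18345

Inclusion–exclusion. Total paths: C(20, 14) = 38760. Through P₁: C(6, 4)·C(14, 10) = 15015. Through P₂: C(10, 6)·C(10, 8) = 9450. Since P₁ is strictly southwest of P₂, a monotone path through both must visit P₁ then P₂; paths through both = C(6, 4)·C(4, 2)·C(10, 8) = 4050. Avoid both = 38760 − 15015 − 9450 + 4050 = 18345.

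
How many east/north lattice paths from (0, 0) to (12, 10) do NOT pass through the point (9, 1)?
Number of paths = 644446

Total paths from (0, 0) to (12, 10): C(22, 12) = 646646. Paths through (9, 1): (paths (0, 0) → (9, 1)) × (paths (9, 1) → (12, 10)) = C(10, 9) · C(12, 3) = 10 · 220 = 2200. Avoidance count = 646646 − 2200 = 644446.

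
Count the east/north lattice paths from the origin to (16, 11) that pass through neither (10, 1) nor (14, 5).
Number of paths = 12645783

Inclusion–exclusion. Total paths: C(27, 16) = 13037895. Through P₁: C(11, 10)·C(16, 6) = 88088. Through P₂: C(19, 14)·C(8, 2) = 325584. Since P₁ is strictly southwest of P₂, a monotone path through both must visit P₁ then P₂; paths through both = C(11, 10)·C(8, 4)·C(8, 2) = 21560. Avoid both = 13037895 − 88088 − 325584 + 21560 = 12645783.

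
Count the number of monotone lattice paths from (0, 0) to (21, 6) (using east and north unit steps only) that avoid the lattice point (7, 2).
Number of paths = 185850

Total paths from (0, 0) to (21, 6): C(27, 21) = 296010. Paths through (7, 2): (paths (0, 0) → (7, 2)) × (paths (7, 2) → (21, 6)) = C(9, 7) · C(18, 14) = 36 · 3060 = 110160. Avoidance count = 296010 − 110160 = 185850.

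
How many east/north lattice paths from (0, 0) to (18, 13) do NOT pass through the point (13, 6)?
Number of paths = 184764531

Total paths from (0, 0) to (18, 13): C(31, 18) = 206253075. Paths through (13, 6): (paths (0, 0) → (13, 6)) × (paths (13, 6) → (18, 13)) = C(19, 13) · C(12, 5) = 27132 · 792 = 21488544. Avoidance count = 206253075 − 21488544 = 184764531.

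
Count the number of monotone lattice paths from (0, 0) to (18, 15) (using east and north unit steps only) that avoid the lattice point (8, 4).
Number of paths = 862563900

Total paths from (0, 0) to (18, 15): C(33, 18) = 1037158320. Paths through (8, 4): (paths (0, 0) → (8, 4)) × (paths (8, 4) → (18, 15)) = C(12, 8) · C(21, 10) = 495 · 352716 = 174594420. Avoidance count = 1037158320 − 174594420 = 862563900.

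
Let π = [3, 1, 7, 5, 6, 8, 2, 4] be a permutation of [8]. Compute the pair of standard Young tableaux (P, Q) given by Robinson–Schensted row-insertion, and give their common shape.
P = [1, 2, 4, 8] / [3, 5, 6] / [7];  Q = [1, 3, 5, 6] / [2, 4, 8] / [7];  common shape = (4, 3, 1)

Row-insert the values π_1, π_2, … into P one at a time, bumping the leftmost entry strictly greater than the inserted value down to the next row. The recording tableau Q records, in position (i, j), the step at which that cell was added to P.
  Insert 3 (step 1): P = [3];  Q = [1]
  Insert 1 (step 2): P = [1] / [3];  Q = [1] / [2]
  Insert 7 (step 3): P = [1, 7] / [3];  Q = [1, 3] / [2]
  Insert 5 (step 4): P = [1, 5] / [3, 7];  Q = [1, 3] / [2, 4]
  Insert 6 (step 5): P = [1, 5, 6] / [3, 7];  Q = [1, 3, 5] / [2, 4]
  Insert 8 (step 6): P = [1, 5, 6, 8] / [3, 7];  Q = [1, 3, 5, 6] / [2, 4]
  Insert 2 (step 7): P = [1, 2, 6, 8] / [3, 5] / [7];  Q = [1, 3, 5, 6] / [2, 4] / [7]
  Insert 4 (step 8): P = [1, 2, 4, 8] / [3, 5, 6] / [7];  Q = [1, 3, 5, 6] / [2, 4, 8] / [7]
Final shape: (4, 3, 1).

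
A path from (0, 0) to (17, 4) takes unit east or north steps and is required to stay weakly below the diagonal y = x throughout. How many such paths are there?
Number of paths = 4655

By the reflection principle (André's argument), the number of monotone paths to (17, 4) with n ≤ m that never go above y = x is C(21, 17) − C(21, 18) = 5985 − 1330 = 4655.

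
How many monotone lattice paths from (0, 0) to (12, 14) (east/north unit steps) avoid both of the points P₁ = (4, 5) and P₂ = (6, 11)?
Number of paths = 5851408

Inclusion–exclusion. Total paths: C(26, 12) = 9657700. Through P₁: C(9, 4)·C(17, 8) = 3063060. Through P₂: C(17, 6)·C(9, 6) = 1039584. Since P₁ is strictly southwest of P₂, a monotone path through both must visit P₁ then P₂; paths through both = C(9, 4)·C(8, 2)·C(9, 6) = 296352. Avoid both = 9657700 − 3063060 − 1039584 + 296352 = 5851408.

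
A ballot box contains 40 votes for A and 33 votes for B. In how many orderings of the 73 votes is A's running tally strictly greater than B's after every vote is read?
Strict-lead orderings = 60501085356812294082

Total orderings of the 73 votes with 40 for A: C(73, 40) = 630939890149613923998. By the Bertrand ballot formula (Cycle Lemma / reflection principle), the number of orderings in which A is strictly ahead of B throughout is (p − q)/(p + q) · C(p + q, p) = (40 − 33)/(40 + 33) · 630939890149613923998 = 60501085356812294082.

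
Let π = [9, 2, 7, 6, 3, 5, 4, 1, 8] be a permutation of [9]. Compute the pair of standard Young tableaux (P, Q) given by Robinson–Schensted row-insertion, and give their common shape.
P = [1, 3, 4, 8] / [2] / [5] / [6] / [7] / [9];  Q = [1, 3, 6, 9] / [2] / [4] / [5] / [7] / [8];  common shape = (4, 1, 1, 1, 1, 1)

Row-insert the values π_1, π_2, … into P one at a time, bumping the leftmost entry strictly greater than the inserted value down to the next row. The recording tableau Q records, in position (i, j), the step at which that cell was added to P.
  Insert 9 (step 1): P = [9];  Q = [1]
  Insert 2 (step 2): P = [2] / [9];  Q = [1] / [2]
  Insert 7 (step 3): P = [2, 7] / [9];  Q = [1, 3] / [2]
  Insert 6 (step 4): P = [2, 6] / [7] / [9];  Q = [1, 3] / [2] / [4]
  Insert 3 (step 5): P = [2, 3] / [6] / [7] / [9];  Q = [1, 3] / [2] / [4] / [5]
  Insert 5 (step 6): P = [2, 3, 5] / [6] / [7] / [9];  Q = [1, 3, 6] / [2] / [4] / [5]
  Insert 4 (step 7): P = [2, 3, 4] / [5] / [6] / [7] / [9];  Q = [1, 3, 6] / [2] / [4] / [5] / [7]
  Insert 1 (step 8): P = [1, 3, 4] / [2] / [5] / [6] / [7] / [9];  Q = [1, 3, 6] / [2] / [4] / [5] / [7] / [8]
  Insert 8 (step 9): P = [1, 3, 4, 8] / [2] / [5] / [6] / [7] / [9];  Q = [1, 3, 6, 9] / [2] / [4] / [5] / [7] / [8]
Final shape: (4, 1, 1, 1, 1, 1).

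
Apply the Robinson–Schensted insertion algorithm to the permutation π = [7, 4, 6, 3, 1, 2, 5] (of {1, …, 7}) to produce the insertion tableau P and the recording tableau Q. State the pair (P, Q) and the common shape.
P = [1, 2, 5] / [3, 6] / [4] / [7];  Q = [1, 3, 7] / [2, 6] / [4] / [5];  common shape = (3, 2, 1, 1)

Row-insert the values π_1, π_2, … into P one at a time, bumping the leftmost entry strictly greater than the inserted value down to the next row. The recording tableau Q records, in position (i, j), the step at which that cell was added to P.
  Insert 7 (step 1): P = [7];  Q = [1]
  Insert 4 (step 2): P = [4] / [7];  Q = [1] / [2]
  Insert 6 (step 3): P = [4, 6] / [7];  Q = [1, 3] / [2]
  Insert 3 (step 4): P = [3, 6] / [4] / [7];  Q = [1, 3] / [2] / [4]
  Insert 1 (step 5): P = [1, 6] / [3] / [4] / [7];  Q = [1, 3] / [2] / [4] / [5]
  Insert 2 (step 6): P = [1, 2] / [3, 6] / [4] / [7];  Q = [1, 3] / [2, 6] / [4] / [5]
  Insert 5 (step 7): P = [1, 2, 5] / [3, 6] / [4] / [7];  Q = [1, 3, 7] / [2, 6] / [4] / [5]
Final shape: (3, 2, 1, 1).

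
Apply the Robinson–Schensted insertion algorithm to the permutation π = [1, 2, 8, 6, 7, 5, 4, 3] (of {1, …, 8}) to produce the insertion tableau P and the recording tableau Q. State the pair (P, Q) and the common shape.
P = [1, 2, 3, 7] / [4] / [5] / [6] / [8];  Q = [1, 2, 3, 5] / [4] / [6] / [7] / [8];  common shape = (4, 1, 1, 1, 1)

Row-insert the values π_1, π_2, … into P one at a time, bumping the leftmost entry strictly greater than the inserted value down to the next row. The recording tableau Q records, in position (i, j), the step at which that cell was added to P.
  Insert 1 (step 1): P = [1];  Q = [1]
  Insert 2 (step 2): P = [1, 2];  Q = [1, 2]
  Insert 8 (step 3): P = [1, 2, 8];  Q = [1, 2, 3]
  Insert 6 (step 4): P = [1, 2, 6] / [8];  Q = [1, 2, 3] / [4]
  Insert 7 (step 5): P = [1, 2, 6, 7] / [8];  Q = [1, 2, 3, 5] / [4]
  Insert 5 (step 6): P = [1, 2, 5, 7] / [6] / [8];  Q = [1, 2, 3, 5] / [4] / [6]
  Insert 4 (step 7): P = [1, 2, 4, 7] / [5] / [6] / [8];  Q = [1, 2, 3, 5] / [4] / [6] / [7]
  Insert 3 (step 8): P = [1, 2, 3, 7] / [4] / [5] / [6] / [8];  Q = [1, 2, 3, 5] / [4] / [6] / [7] / [8]
Final shape: (4, 1, 1, 1, 1).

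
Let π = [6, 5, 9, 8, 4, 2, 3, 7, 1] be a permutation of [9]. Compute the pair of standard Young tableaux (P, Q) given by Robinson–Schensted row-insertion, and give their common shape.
P = [1, 3, 7] / [2, 8] / [4, 9] / [5] / [6];  Q = [1, 3, 8] / [2, 4] / [5, 7] / [6] / [9];  common shape = (3, 2, 2, 1, 1)

Row-insert the values π_1, π_2, … into P one at a time, bumping the leftmost entry strictly greater than the inserted value down to the next row. The recording tableau Q records, in position (i, j), the step at which that cell was added to P.
  Insert 6 (step 1): P = [6];  Q = [1]
  Insert 5 (step 2): P = [5] / [6];  Q = [1] / [2]
  Insert 9 (step 3): P = [5, 9] / [6];  Q = [1, 3] / [2]
  Insert 8 (step 4): P = [5, 8] / [6, 9];  Q = [1, 3] / [2, 4]
  Insert 4 (step 5): P = [4, 8] / [5, 9] / [6];  Q = [1, 3] / [2, 4] / [5]
  Insert 2 (step 6): P = [2, 8] / [4, 9] / [5] / [6];  Q = [1, 3] / [2, 4] / [5] / [6]
  Insert 3 (step 7): P = [2, 3] / [4, 8] / [5, 9] / [6];  Q = [1, 3] / [2, 4] / [5, 7] / [6]
  Insert 7 (step 8): P = [2, 3, 7] / [4, 8] / [5, 9] / [6];  Q = [1, 3, 8] / [2, 4] / [5, 7] / [6]
  Insert 1 (step 9): P = [1, 3, 7] / [2, 8] / [4, 9] / [5] / [6];  Q = [1, 3, 8] / [2, 4] / [5, 7] / [6] / [9]
Final shape: (3, 2, 2, 1, 1).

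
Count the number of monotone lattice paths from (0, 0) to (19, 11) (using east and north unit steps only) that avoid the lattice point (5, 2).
Number of paths = 37466310

Total paths from (0, 0) to (19, 11): C(30, 19) = 54627300. Paths through (5, 2): (paths (0, 0) → (5, 2)) × (paths (5, 2) → (19, 11)) = C(7, 5) · C(23, 14) = 21 · 817190 = 17160990. Avoidance count = 54627300 − 17160990 = 37466310.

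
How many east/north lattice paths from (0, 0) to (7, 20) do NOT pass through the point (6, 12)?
Number of paths = 720954

Total paths from (0, 0) to (7, 20): C(27, 7) = 888030. Paths through (6, 12): (paths (0, 0) → (6, 12)) × (paths (6, 12) → (7, 20)) = C(18, 6) · C(9, 1) = 18564 · 9 = 167076. Avoidance count = 888030 − 167076 = 720954.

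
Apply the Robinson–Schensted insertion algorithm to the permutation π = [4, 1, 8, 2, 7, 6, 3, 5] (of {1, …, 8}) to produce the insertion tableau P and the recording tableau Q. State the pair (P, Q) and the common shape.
P = [1, 2, 3, 5] / [4, 6] / [7] / [8];  Q = [1, 3, 5, 8] / [2, 4] / [6] / [7];  common shape = (4, 2, 1, 1)

Row-insert the values π_1, π_2, … into P one at a time, bumping the leftmost entry strictly greater than the inserted value down to the next row. The recording tableau Q records, in position (i, j), the step at which that cell was added to P.
  Insert 4 (step 1): P = [4];  Q = [1]
  Insert 1 (step 2): P = [1] / [4];  Q = [1] / [2]
  Insert 8 (step 3): P = [1, 8] / [4];  Q = [1, 3] / [2]
  Insert 2 (step 4): P = [1, 2] / [4, 8];  Q = [1, 3] / [2, 4]
  Insert 7 (step 5): P = [1, 2, 7] / [4, 8];  Q = [1, 3, 5] / [2, 4]
  Insert 6 (step 6): P = [1, 2, 6] / [4, 7] / [8];  Q = [1, 3, 5] / [2, 4] / [6]
  Insert 3 (step 7): P = [1, 2, 3] / [4, 6] / [7] / [8];  Q = [1, 3, 5] / [2, 4] / [6] / [7]
  Insert 5 (step 8): P = [1, 2, 3, 5] / [4, 6] / [7] / [8];  Q = [1, 3, 5, 8] / [2, 4] / [6] / [7]
Final shape: (4, 2, 1, 1).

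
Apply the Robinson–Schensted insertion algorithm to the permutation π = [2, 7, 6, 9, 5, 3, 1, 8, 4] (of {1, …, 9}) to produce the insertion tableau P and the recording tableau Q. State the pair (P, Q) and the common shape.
P = [1, 3, 4] / [2, 8] / [5, 9] / [6] / [7];  Q = [1, 2, 4] / [3, 8] / [5, 9] / [6] / [7];  common shape = (3, 2, 2, 1, 1)

Row-insert the values π_1, π_2, … into P one at a time, bumping the leftmost entry strictly greater than the inserted value down to the next row. The recording tableau Q records, in position (i, j), the step at which that cell was added to P.
  Insert 2 (step 1): P = [2];  Q = [1]
  Insert 7 (step 2): P = [2, 7];  Q = [1, 2]
  Insert 6 (step 3): P = [2, 6] / [7];  Q = [1, 2] / [3]
  Insert 9 (step 4): P = [2, 6, 9] / [7];  Q = [1, 2, 4] / [3]
  Insert 5 (step 5): P = [2, 5, 9] / [6] / [7];  Q = [1, 2, 4] / [3] / [5]
  Insert 3 (step 6): P = [2, 3, 9] / [5] / [6] / [7];  Q = [1, 2, 4] / [3] / [5] / [6]
  Insert 1 (step 7): P = [1, 3, 9] / [2] / [5] / [6] / [7];  Q = [1, 2, 4] / [3] / [5] / [6] / [7]
  Insert 8 (step 8): P = [1, 3, 8] / [2, 9] / [5] / [6] / [7];  Q = [1, 2, 4] / [3, 8] / [5] / [6] / [7]
  Insert 4 (step 9): P = [1, 3, 4] / [2, 8] / [5, 9] / [6] / [7];  Q = [1, 2, 4] / [3, 8] / [5, 9] / [6] / [7]
Final shape: (3, 2, 2, 1, 1).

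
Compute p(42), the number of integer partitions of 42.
p(42) = 53174

Compute p(n) via the recurrence p(n, m) = p(n, m−1) + p(n−m, m), where p(n, m) counts partitions of n with all parts ≤ m and p(n) = p(n, n). The base cases are p(0, m) = 1 and p(n, 0) = 0 for n > 0. Filling the table yields p(42) = 53174. (Euler's pentagonal recurrence is an alternative.)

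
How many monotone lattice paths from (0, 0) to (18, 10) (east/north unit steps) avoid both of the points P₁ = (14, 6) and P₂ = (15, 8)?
Number of paths = 6669570

Inclusion–exclusion. Total paths: C(28, 18) = 13123110. Through P₁: C(20, 14)·C(8, 4) = 2713200. Through P₂: C(23, 15)·C(5, 3) = 4903140. Since P₁ is strictly southwest of P₂, a monotone path through both must visit P₁ then P₂; paths through both = C(20, 14)·C(3, 1)·C(5, 3) = 1162800. Avoid both = 13123110 − 2713200 − 4903140 + 1162800 = 6669570.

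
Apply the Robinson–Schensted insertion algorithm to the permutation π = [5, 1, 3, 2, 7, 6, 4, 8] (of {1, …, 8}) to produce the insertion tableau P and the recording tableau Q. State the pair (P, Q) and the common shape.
P = [1, 2, 4, 8] / [3, 6] / [5, 7];  Q = [1, 3, 5, 8] / [2, 6] / [4, 7];  common shape = (4, 2, 2)

Row-insert the values π_1, π_2, … into P one at a time, bumping the leftmost entry strictly greater than the inserted value down to the next row. The recording tableau Q records, in position (i, j), the step at which that cell was added to P.
  Insert 5 (step 1): P = [5];  Q = [1]
  Insert 1 (step 2): P = [1] / [5];  Q = [1] / [2]
  Insert 3 (step 3): P = [1, 3] / [5];  Q = [1, 3] / [2]
  Insert 2 (step 4): P = [1, 2] / [3] / [5];  Q = [1, 3] / [2] / [4]
  Insert 7 (step 5): P = [1, 2, 7] / [3] / [5];  Q = [1, 3, 5] / [2] / [4]
  Insert 6 (step 6): P = [1, 2, 6] / [3, 7] / [5];  Q = [1, 3, 5] / [2, 6] / [4]
  Insert 4 (step 7): P = [1, 2, 4] / [3, 6] / [5, 7];  Q = [1, 3, 5] / [2, 6] / [4, 7]
  Insert 8 (step 8): P = [1, 2, 4, 8] / [3, 6] / [5, 7];  Q = [1, 3, 5, 8] / [2, 6] / [4, 7]
Final shape: (4, 2, 2).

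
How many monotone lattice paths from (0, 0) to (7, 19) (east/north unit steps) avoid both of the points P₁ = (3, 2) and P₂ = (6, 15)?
Number of paths = 354630

Inclusion–exclusion. Total paths: C(26, 7) = 657800. Through P₁: C(5, 3)·C(21, 4) = 59850. Through P₂: C(21, 6)·C(5, 1) = 271320. Since P₁ is strictly southwest of P₂, a monotone path through both must visit P₁ then P₂; paths through both = C(5, 3)·C(16, 3)·C(5, 1) = 28000. Avoid both = 657800 − 59850 − 271320 + 28000 = 354630.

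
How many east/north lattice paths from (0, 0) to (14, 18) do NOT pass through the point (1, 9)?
Number of paths = 466461400

Total paths from (0, 0) to (14, 18): C(32, 14) = 471435600. Paths through (1, 9): (paths (0, 0) → (1, 9)) × (paths (1, 9) → (14, 18)) = C(10, 1) · C(22, 13) = 10 · 497420 = 4974200. Avoidance count = 471435600 − 4974200 = 466461400.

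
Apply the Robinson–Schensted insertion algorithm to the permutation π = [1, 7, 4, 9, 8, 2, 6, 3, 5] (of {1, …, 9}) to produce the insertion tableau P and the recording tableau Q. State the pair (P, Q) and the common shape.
P = [1, 2, 3, 5] / [4, 6] / [7, 8] / [9];  Q = [1, 2, 4, 9] / [3, 5] / [6, 7] / [8];  common shape = (4, 2, 2, 1)

Row-insert the values π_1, π_2, … into P one at a time, bumping the leftmost entry strictly greater than the inserted value down to the next row. The recording tableau Q records, in position (i, j), the step at which that cell was added to P.
  Insert 1 (step 1): P = [1];  Q = [1]
  Insert 7 (step 2): P = [1, 7];  Q = [1, 2]
  Insert 4 (step 3): P = [1, 4] / [7];  Q = [1, 2] / [3]
  Insert 9 (step 4): P = [1, 4, 9] / [7];  Q = [1, 2, 4] / [3]
  Insert 8 (step 5): P = [1, 4, 8] / [7, 9];  Q = [1, 2, 4] / [3, 5]
  Insert 2 (step 6): P = [1, 2, 8] / [4, 9] / [7];  Q = [1, 2, 4] / [3, 5] / [6]
  Insert 6 (step 7): P = [1, 2, 6] / [4, 8] / [7, 9];  Q = [1, 2, 4] / [3, 5] / [6, 7]
  Insert 3 (step 8): P = [1, 2, 3] / [4, 6] / [7, 8] / [9];  Q = [1, 2, 4] / [3, 5] / [6, 7] / [8]
  Insert 5 (step 9): P = [1, 2, 3, 5] / [4, 6] / [7, 8] / [9];  Q = [1, 2, 4, 9] / [3, 5] / [6, 7] / [8]
Final shape: (4, 2, 2, 1).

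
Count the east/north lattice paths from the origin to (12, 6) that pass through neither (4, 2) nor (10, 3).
Number of paths = 9329

Inclusion–exclusion. Total paths: C(18, 12) = 18564. Through P₁: C(6, 4)·C(12, 8) = 7425. Through P₂: C(13, 10)·C(5, 2) = 2860. Since P₁ is strictly southwest of P₂, a monotone path through both must visit P₁ then P₂; paths through both = C(6, 4)·C(7, 6)·C(5, 2) = 1050. Avoid both = 18564 − 7425 − 2860 + 1050 = 9329.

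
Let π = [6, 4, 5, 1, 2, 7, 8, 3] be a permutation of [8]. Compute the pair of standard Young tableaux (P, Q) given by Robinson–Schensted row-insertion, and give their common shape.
P = [1, 2, 3, 8] / [4, 5, 7] / [6];  Q = [1, 3, 6, 7] / [2, 5, 8] / [4];  common shape = (4, 3, 1)

Row-insert the values π_1, π_2, … into P one at a time, bumping the leftmost entry strictly greater than the inserted value down to the next row. The recording tableau Q records, in position (i, j), the step at which that cell was added to P.
  Insert 6 (step 1): P = [6];  Q = [1]
  Insert 4 (step 2): P = [4] / [6];  Q = [1] / [2]
  Insert 5 (step 3): P = [4, 5] / [6];  Q = [1, 3] / [2]
  Insert 1 (step 4): P = [1, 5] / [4] / [6];  Q = [1, 3] / [2] / [4]
  Insert 2 (step 5): P = [1, 2] / [4, 5] / [6];  Q = [1, 3] / [2, 5] / [4]
  Insert 7 (step 6): P = [1, 2, 7] / [4, 5] / [6];  Q = [1, 3, 6] / [2, 5] / [4]
  Insert 8 (step 7): P = [1, 2, 7, 8] / [4, 5] / [6];  Q = [1, 3, 6, 7] / [2, 5] / [4]
  Insert 3 (step 8): P = [1, 2, 3, 8] / [4, 5, 7] / [6];  Q = [1, 3, 6, 7] / [2, 5, 8] / [4]
Final shape: (4, 3, 1).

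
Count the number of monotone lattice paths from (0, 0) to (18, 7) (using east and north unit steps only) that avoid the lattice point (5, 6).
Number of paths = 474232

Total paths from (0, 0) to (18, 7): C(25, 18) = 480700. Paths through (5, 6): (paths (0, 0) → (5, 6)) × (paths (5, 6) → (18, 7)) = C(11, 5) · C(14, 13) = 462 · 14 = 6468. Avoidance count = 480700 − 6468 = 474232.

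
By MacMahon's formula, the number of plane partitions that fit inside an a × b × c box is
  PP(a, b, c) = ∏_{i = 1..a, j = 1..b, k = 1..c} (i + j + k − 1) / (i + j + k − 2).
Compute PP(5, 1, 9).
PP(5, 1, 9) = 2002

Evaluate the triple product over i = 1..5, j = 1..1, k = 1..9. The factors are (2/1) · (3/2) · (4/3) · (5/4) · (6/5) · (7/6) · (8/7) · (9/8) · … (45 factors total). The numerators and denominators telescope so the product is an integer; carrying out the multiplication exactly gives PP(5, 1, 9) = 2002.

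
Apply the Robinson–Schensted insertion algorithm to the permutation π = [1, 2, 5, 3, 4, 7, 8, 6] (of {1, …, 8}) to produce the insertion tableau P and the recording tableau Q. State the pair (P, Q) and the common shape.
P = [1, 2, 3, 4, 6, 8] / [5, 7];  Q = [1, 2, 3, 5, 6, 7] / [4, 8];  common shape = (6, 2)

Row-insert the values π_1, π_2, … into P one at a time, bumping the leftmost entry strictly greater than the inserted value down to the next row. The recording tableau Q records, in position (i, j), the step at which that cell was added to P.
  Insert 1 (step 1): P = [1];  Q = [1]
  Insert 2 (step 2): P = [1, 2];  Q = [1, 2]
  Insert 5 (step 3): P = [1, 2, 5];  Q = [1, 2, 3]
  Insert 3 (step 4): P = [1, 2, 3] / [5];  Q = [1, 2, 3] / [4]
  Insert 4 (step 5): P = [1, 2, 3, 4] / [5];  Q = [1, 2, 3, 5] / [4]
  Insert 7 (step 6): P = [1, 2, 3, 4, 7] / [5];  Q = [1, 2, 3, 5, 6] / [4]
  Insert 8 (step 7): P = [1, 2, 3, 4, 7, 8] / [5];  Q = [1, 2, 3, 5, 6, 7] / [4]
  Insert 6 (step 8): P = [1, 2, 3, 4, 6, 8] / [5, 7];  Q = [1, 2, 3, 5, 6, 7] / [4, 8]
Final shape: (6, 2).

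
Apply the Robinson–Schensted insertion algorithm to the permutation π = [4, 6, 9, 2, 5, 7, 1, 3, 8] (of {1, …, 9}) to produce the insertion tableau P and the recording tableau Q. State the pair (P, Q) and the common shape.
P = [1, 3, 7, 8] / [2, 5, 9] / [4, 6];  Q = [1, 2, 3, 9] / [4, 5, 6] / [7, 8];  common shape = (4, 3, 2)

Row-insert the values π_1, π_2, … into P one at a time, bumping the leftmost entry strictly greater than the inserted value down to the next row. The recording tableau Q records, in position (i, j), the step at which that cell was added to P.
  Insert 4 (step 1): P = [4];  Q = [1]
  Insert 6 (step 2): P = [4, 6];  Q = [1, 2]
  Insert 9 (step 3): P = [4, 6, 9];  Q = [1, 2, 3]
  Insert 2 (step 4): P = [2, 6, 9] / [4];  Q = [1, 2, 3] / [4]
  Insert 5 (step 5): P = [2, 5, 9] / [4, 6];  Q = [1, 2, 3] / [4, 5]
  Insert 7 (step 6): P = [2, 5, 7] / [4, 6, 9];  Q = [1, 2, 3] / [4, 5, 6]
  Insert 1 (step 7): P = [1, 5, 7] / [2, 6, 9] / [4];  Q = [1, 2, 3] / [4, 5, 6] / [7]
  Insert 3 (step 8): P = [1, 3, 7] / [2, 5, 9] / [4, 6];  Q = [1, 2, 3] / [4, 5, 6] / [7, 8]
  Insert 8 (step 9): P = [1, 3, 7, 8] / [2, 5, 9] / [4, 6];  Q = [1, 2, 3, 9] / [4, 5, 6] / [7, 8]
Final shape: (4, 3, 2).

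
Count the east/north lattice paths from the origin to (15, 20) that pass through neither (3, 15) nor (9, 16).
Number of paths = 2815068522

Inclusion–exclusion. Total paths: C(35, 15) = 3247943160. Through P₁: C(18, 3)·C(17, 12) = 5049408. Through P₂: C(25, 9)·C(10, 6) = 429024750. Since P₁ is strictly southwest of P₂, a monotone path through both must visit P₁ then P₂; paths through both = C(18, 3)·C(7, 6)·C(10, 6) = 1199520. Avoid both = 3247943160 − 5049408 − 429024750 + 1199520 = 2815068522.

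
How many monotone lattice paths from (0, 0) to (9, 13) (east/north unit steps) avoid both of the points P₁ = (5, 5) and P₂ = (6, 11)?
Number of paths = 266560

Inclusion–exclusion. Total paths: C(22, 9) = 497420. Through P₁: C(10, 5)·C(12, 4) = 124740. Through P₂: C(17, 6)·C(5, 3) = 123760. Since P₁ is strictly southwest of P₂, a monotone path through both must visit P₁ then P₂; paths through both = C(10, 5)·C(7, 1)·C(5, 3) = 17640. Avoid both = 497420 − 124740 − 123760 + 17640 = 266560.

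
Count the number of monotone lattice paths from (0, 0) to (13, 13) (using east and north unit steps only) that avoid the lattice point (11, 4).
Number of paths = 10325525

Total paths from (0, 0) to (13, 13): C(26, 13) = 10400600. Paths through (11, 4): (paths (0, 0) → (11, 4)) × (paths (11, 4) → (13, 13)) = C(15, 11) · C(11, 2) = 1365 · 55 = 75075. Avoidance count = 10400600 − 75075 = 10325525.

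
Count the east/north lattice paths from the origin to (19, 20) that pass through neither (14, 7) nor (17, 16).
Number of paths = 50808654720

Inclusion–exclusion. Total paths: C(39, 19) = 68923264410. Through P₁: C(21, 14)·C(18, 5) = 996287040. Through P₂: C(33, 17)·C(6, 2) = 17502046650. Since P₁ is strictly southwest of P₂, a monotone path through both must visit P₁ then P₂; paths through both = C(21, 14)·C(12, 3)·C(6, 2) = 383724000. Avoid both = 68923264410 − 996287040 − 17502046650 + 383724000 = 50808654720.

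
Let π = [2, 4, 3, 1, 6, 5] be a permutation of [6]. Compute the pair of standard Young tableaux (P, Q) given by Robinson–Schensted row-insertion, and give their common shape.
P = [1, 3, 5] / [2, 6] / [4];  Q = [1, 2, 5] / [3, 6] / [4];  common shape = (3, 2, 1)

Row-insert the values π_1, π_2, … into P one at a time, bumping the leftmost entry strictly greater than the inserted value down to the next row. The recording tableau Q records, in position (i, j), the step at which that cell was added to P.
  Insert 2 (step 1): P = [2];  Q = [1]
  Insert 4 (step 2): P = [2, 4];  Q = [1, 2]
  Insert 3 (step 3): P = [2, 3] / [4];  Q = [1, 2] / [3]
  Insert 1 (step 4): P = [1, 3] / [2] / [4];  Q = [1, 2] / [3] / [4]
  Insert 6 (step 5): P = [1, 3, 6] / [2] / [4];  Q = [1, 2, 5] / [3] / [4]
  Insert 5 (step 6): P = [1, 3, 5] / [2, 6] / [4];  Q = [1, 2, 5] / [3, 6] / [4]
Final shape: (3, 2, 1).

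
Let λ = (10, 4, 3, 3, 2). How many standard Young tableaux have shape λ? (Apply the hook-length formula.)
# SYT of shape (10, 4, 3, 3, 2) = 604365300

Hook-length formula: f^λ = n! / Π hook(c), product over all cells c of the Young diagram. For λ = (10, 4, 3, 3, 2), n = 22 boxes. Hook lengths by row (left-to-right, top-to-bottom): [14, 13, 11, 8, 6, 5, 4, 3, 2, 1]; [7, 6, 4, 1]; [5, 4, 2]; [4, 3, 1]; [2, 1]. Product of hooks = 1859803545600. So f^λ = 22! / 1859803545600 = 1124000727777607680000 / 1859803545600 = 604365300.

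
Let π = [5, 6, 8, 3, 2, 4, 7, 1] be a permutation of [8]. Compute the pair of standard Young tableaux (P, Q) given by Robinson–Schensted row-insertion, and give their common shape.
P = [1, 4, 7] / [2, 6, 8] / [3] / [5];  Q = [1, 2, 3] / [4, 6, 7] / [5] / [8];  common shape = (3, 3, 1, 1)

Row-insert the values π_1, π_2, … into P one at a time, bumping the leftmost entry strictly greater than the inserted value down to the next row. The recording tableau Q records, in position (i, j), the step at which that cell was added to P.
  Insert 5 (step 1): P = [5];  Q = [1]
  Insert 6 (step 2): P = [5, 6];  Q = [1, 2]
  Insert 8 (step 3): P = [5, 6, 8];  Q = [1, 2, 3]
  Insert 3 (step 4): P = [3, 6, 8] / [5];  Q = [1, 2, 3] / [4]
  Insert 2 (step 5): P = [2, 6, 8] / [3] / [5];  Q = [1, 2, 3] / [4] / [5]
  Insert 4 (step 6): P = [2, 4, 8] / [3, 6] / [5];  Q = [1, 2, 3] / [4, 6] / [5]
  Insert 7 (step 7): P = [2, 4, 7] / [3, 6, 8] / [5];  Q = [1, 2, 3] / [4, 6, 7] / [5]
  Insert 1 (step 8): P = [1, 4, 7] / [2, 6, 8] / [3] / [5];  Q = [1, 2, 3] / [4, 6, 7] / [5] / [8]
Final shape: (3, 3, 1, 1).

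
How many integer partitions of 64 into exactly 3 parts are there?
p(64, 3 parts) = 341

Partitions of n into exactly k parts are in bijection with partitions of n − k into at most k parts (subtract 1 from each part). So p(64, exactly 3) = p(61, parts ≤ 3). Computing via the recurrence p(m, j) = p(m, j−1) + p(m−j, j) gives 341.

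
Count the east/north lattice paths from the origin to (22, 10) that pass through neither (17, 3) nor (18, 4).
Number of paths = 62552010

Inclusion–exclusion. Total paths: C(32, 22) = 64512240. Through P₁: C(20, 17)·C(12, 5) = 902880. Through P₂: C(22, 18)·C(10, 4) = 1536150. Since P₁ is strictly southwest of P₂, a monotone path through both must visit P₁ then P₂; paths through both = C(20, 17)·C(2, 1)·C(10, 4) = 478800. Avoid both = 64512240 − 902880 − 1536150 + 478800 = 62552010.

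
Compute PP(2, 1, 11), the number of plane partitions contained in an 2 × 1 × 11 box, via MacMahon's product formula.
PP(2, 1, 11) = 78

Evaluate the triple product over i = 1..2, j = 1..1, k = 1..11. The factors are (2/1) · (3/2) · (4/3) · (5/4) · (6/5) · (7/6) · (8/7) · (9/8) · … (22 factors total). The numerators and denominators telescope so the product is an integer; carrying out the multiplication exactly gives PP(2, 1, 11) = 78.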